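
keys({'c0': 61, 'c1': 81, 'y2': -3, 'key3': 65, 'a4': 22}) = ['c0', 'c1', 'y2', 'key3', 'a4']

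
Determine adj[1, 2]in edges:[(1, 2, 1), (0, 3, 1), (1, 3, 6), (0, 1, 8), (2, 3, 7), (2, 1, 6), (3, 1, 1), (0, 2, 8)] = 1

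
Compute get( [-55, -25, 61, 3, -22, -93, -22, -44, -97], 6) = -22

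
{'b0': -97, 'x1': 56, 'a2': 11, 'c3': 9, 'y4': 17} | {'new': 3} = {'b0': -97, 'x1': 56, 'a2': 11, 'c3': 9, 'y4': 17, 'new': 3}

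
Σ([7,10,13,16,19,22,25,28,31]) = 7 + 10 + 13 + 16 + 19 + 22 + 25 + 28 + 31
= 171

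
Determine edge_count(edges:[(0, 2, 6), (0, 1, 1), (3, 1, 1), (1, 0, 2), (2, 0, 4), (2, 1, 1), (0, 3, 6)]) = 7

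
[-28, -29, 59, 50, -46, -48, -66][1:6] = [-29, 59, 50, -46, -48]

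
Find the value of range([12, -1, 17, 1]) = 18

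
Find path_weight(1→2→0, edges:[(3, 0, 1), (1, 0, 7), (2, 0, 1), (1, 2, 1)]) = 2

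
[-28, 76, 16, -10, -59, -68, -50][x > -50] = keep x where x > -50: -28✓, 76✓, 16✓, -10✓, -59✗, -68✗, -50✗
= [-28, 76, 16, -10]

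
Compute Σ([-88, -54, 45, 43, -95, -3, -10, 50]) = -112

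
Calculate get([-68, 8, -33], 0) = -68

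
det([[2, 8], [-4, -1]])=(2)*(-1) - (8)*(-4)
= 30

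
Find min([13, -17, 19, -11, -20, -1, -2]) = -20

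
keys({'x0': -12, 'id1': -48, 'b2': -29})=['x0', 'id1', 'b2']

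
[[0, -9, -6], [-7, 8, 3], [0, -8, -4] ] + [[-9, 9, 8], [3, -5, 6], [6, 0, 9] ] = [[-9, 0, 2], [-4, 3, 9], [6, -8, 5]]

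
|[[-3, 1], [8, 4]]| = (-3)*(4) - (1)*(8)
= -20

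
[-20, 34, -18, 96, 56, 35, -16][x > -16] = [34, 96, 56, 35]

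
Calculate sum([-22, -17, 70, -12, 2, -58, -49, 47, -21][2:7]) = -47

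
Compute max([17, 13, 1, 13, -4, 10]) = 17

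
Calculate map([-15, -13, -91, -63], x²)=(-15)²=225, (-13)²=169, (-91)²=8281, (-63)²=3969
= [225, 169, 8281, 3969]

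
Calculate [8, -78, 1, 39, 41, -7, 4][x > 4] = keep x where x > 4: 8✓, -78✗, 1✗, 39✓, 41✓, -7✗, 4✗
= [8, 39, 41]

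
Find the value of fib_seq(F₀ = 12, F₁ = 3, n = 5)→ [12, 3, 15, 18, 33]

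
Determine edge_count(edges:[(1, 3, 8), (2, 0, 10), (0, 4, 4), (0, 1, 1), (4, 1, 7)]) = 5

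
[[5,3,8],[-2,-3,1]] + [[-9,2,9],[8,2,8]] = [[-4, 5, 17], [6, -1, 9]]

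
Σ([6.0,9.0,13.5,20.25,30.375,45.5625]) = 6.0 + 9.0 + 13.5 + 20.25 + 30.375 + 45.5625
= 124.6875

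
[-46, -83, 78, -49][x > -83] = [-46, 78, -49]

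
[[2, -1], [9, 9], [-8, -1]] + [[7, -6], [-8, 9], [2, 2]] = [[9, -7], [1, 18], [-6, 1]]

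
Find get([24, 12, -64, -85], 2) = -64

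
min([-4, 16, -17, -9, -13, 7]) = -17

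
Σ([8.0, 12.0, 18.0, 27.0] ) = 65.0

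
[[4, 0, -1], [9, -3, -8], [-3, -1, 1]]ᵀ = [[4, 9, -3], [0, -3, -1], [-1, -8, 1]]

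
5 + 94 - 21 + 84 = 162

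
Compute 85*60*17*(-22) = -1907400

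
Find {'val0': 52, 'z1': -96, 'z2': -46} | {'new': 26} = {'val0': 52, 'z1': -96, 'z2': -46, 'new': 26}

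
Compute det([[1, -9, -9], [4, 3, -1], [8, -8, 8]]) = 880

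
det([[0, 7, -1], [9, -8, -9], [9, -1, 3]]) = -819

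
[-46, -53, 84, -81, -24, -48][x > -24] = [84]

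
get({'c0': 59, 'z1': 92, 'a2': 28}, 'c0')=59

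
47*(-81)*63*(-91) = 21825531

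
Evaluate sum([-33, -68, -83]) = (-33) + (-68) + (-83)
= -184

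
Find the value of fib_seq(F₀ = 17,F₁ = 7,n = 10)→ F_2 = F_1 + F_0 = 24
F_3 = F_2 + F_1 = 31
F_4 = F_3 + F_2 = 55
...
= [17, 7, 24, 31, 55, 86, 141, 227, 368, 595]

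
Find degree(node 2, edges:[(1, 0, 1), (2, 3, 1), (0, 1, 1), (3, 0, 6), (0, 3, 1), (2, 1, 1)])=2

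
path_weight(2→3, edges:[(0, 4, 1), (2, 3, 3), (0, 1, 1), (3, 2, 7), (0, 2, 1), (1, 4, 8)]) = 3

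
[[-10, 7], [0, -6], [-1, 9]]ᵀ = [[-10, 0, -1], [7, -6, 9]]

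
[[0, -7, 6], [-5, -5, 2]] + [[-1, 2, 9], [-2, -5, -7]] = [[-1, -5, 15], [-7, -10, -5]]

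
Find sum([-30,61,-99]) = -68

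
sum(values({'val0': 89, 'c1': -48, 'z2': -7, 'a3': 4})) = 38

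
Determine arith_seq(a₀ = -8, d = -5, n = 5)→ a_0 = -8 + 0*-5 = -8
a_1 = -8 + 1*-5 = -13
a_2 = -8 + 2*-5 = -18
...
= [-8, -13, -18, -23, -28]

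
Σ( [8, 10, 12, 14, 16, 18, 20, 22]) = 8 + 10 + 12 + 14 + 16 + 18 + 20 + 22
= 120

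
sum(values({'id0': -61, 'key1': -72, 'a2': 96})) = (-61) + (-72) + 96
= -37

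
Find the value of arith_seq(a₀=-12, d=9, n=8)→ [-12, -3, 6, 15, 24, 33, 42, 51]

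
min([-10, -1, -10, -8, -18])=-18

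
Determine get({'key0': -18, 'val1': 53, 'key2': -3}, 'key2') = -3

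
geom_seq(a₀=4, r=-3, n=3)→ [4, -12, 36]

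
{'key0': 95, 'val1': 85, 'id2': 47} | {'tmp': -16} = {'key0': 95, 'val1': 85, 'id2': 47, 'tmp': -16}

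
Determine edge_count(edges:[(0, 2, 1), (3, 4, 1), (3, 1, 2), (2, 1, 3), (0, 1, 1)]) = 5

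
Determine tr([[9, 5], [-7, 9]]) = diagonal: 9 + 9
= 18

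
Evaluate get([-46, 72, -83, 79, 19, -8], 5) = -8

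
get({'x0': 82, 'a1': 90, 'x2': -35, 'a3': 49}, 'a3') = 49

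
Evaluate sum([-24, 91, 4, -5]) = 66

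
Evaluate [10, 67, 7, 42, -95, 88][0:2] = [10, 67]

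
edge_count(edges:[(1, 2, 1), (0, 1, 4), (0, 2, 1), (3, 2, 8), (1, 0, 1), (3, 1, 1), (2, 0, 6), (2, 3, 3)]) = 8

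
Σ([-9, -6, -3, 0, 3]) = -15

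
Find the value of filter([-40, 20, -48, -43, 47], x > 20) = [47]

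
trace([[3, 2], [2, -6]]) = diagonal: 3 + (-6)
= -3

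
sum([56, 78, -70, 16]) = 56 + 78 + (-70) + 16
= 80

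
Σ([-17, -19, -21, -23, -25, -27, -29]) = (-17) + (-19) + (-21) + (-23) + (-25) + (-27) + (-29)
= -161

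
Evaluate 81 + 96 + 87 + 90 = 354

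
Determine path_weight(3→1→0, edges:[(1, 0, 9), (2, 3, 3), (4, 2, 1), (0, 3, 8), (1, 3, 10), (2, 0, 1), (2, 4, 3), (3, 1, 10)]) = w(3→1)=10 + w(1→0)=9
= 19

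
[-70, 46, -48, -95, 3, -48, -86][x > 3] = keep x where x > 3: -70✗, 46✓, -48✗, -95✗, 3✗, -48✗, -86✗
= [46]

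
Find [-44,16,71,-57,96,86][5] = 86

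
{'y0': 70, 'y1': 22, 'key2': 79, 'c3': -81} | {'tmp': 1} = {'y0': 70, 'y1': 22, 'key2': 79, 'c3': -81, 'tmp': 1}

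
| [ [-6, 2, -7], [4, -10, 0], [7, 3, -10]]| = -1094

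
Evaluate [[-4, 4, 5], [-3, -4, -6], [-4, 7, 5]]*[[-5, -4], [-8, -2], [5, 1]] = C[0][0] = (-4)*(-5) + (4)*(-8) + (5)*(5) = 13
C[0][1] = (-4)*(-4) + (4)*(-2) + (5)*(1) = 13
C[1][0] = (-3)*(-5) + (-4)*(-8) + (-6)*(5) = 17
C[1][1] = (-3)*(-4) + (-4)*(-2) + (-6)*(1) = 14
C[2][0] = (-4)*(-5) + (7)*(-8) + (5)*(5) = -11
C[2][1] = (-4)*(-4) + (7)*(-2) + (5)*(1) = 7
= [[13, 13], [17, 14], [-11, 7]]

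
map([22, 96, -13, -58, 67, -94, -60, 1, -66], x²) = (22)²=484, (96)²=9216, (-13)²=169, (-58)²=3364, (67)²=4489, (-94)²=8836, (-60)²=3600, (1)²=1, (-66)²=4356
= [484, 9216, 169, 3364, 4489, 8836, 3600, 1, 4356]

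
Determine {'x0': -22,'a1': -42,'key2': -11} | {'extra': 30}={'x0': -22, 'a1': -42, 'key2': -11, 'extra': 30}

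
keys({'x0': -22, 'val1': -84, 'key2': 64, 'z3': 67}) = ['x0', 'val1', 'key2', 'z3']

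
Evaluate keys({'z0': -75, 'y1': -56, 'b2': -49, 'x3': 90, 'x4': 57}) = ['z0', 'y1', 'b2', 'x3', 'x4']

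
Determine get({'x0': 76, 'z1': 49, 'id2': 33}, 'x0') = 76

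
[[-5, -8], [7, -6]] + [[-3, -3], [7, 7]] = [[-8, -11], [14, 1]]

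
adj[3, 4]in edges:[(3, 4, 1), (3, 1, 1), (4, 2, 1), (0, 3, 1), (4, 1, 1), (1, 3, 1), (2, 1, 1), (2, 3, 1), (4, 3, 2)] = 1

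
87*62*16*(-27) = -2330208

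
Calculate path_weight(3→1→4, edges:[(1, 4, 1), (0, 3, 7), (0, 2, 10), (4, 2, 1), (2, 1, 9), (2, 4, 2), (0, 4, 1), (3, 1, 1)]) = w(3→1)=1 + w(1→4)=1
= 2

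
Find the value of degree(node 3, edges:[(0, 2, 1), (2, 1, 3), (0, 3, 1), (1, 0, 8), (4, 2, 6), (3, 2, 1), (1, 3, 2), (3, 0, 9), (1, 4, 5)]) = 4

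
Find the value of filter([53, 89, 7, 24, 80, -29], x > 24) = [53, 89, 80]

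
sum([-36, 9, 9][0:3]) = -18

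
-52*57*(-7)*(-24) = -497952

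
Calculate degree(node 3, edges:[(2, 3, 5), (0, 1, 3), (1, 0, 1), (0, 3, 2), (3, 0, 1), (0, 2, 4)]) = 3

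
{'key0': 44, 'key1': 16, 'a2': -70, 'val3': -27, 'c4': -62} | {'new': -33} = {'key0': 44, 'key1': 16, 'a2': -70, 'val3': -27, 'c4': -62, 'new': -33}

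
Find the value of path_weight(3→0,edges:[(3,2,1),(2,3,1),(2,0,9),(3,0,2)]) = 2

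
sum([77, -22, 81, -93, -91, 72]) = 77 + (-22) + 81 + (-93) + (-91) + 72
= 24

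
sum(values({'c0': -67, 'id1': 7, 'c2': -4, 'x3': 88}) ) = 24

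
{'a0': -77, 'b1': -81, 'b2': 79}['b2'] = 79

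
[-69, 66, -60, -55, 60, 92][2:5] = [-60, -55, 60]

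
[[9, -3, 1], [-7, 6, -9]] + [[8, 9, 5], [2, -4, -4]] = [[17, 6, 6], [-5, 2, -13]]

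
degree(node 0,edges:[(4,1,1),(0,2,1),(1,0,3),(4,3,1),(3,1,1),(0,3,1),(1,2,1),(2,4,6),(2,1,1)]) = 3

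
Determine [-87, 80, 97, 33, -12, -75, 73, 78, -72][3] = 33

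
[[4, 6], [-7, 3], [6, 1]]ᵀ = [[4, -7, 6], [6, 3, 1]]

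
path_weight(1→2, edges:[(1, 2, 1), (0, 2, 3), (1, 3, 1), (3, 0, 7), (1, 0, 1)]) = 1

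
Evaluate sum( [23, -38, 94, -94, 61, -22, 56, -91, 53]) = 23 + (-38) + 94 + (-94) + 61 + (-22) + 56 + (-91) + 53
= 42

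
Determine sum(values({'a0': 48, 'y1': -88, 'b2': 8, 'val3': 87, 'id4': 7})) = 62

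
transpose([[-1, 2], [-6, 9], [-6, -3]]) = [[-1, -6, -6], [2, 9, -3]]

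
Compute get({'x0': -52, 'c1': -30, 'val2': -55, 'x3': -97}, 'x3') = -97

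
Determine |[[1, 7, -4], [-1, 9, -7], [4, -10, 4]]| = -98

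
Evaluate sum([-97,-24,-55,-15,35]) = -156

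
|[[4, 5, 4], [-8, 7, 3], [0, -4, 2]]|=(1)*(4)*det([[7, 3], [-4, 2]]) + (-1)*(5)*det([[-8, 3], [0, 2]]) + (1)*(4)*det([[-8, 7], [0, -4]])
= 104 + 80 + 128
= 312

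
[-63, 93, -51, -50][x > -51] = keep x where x > -51: -63✗, 93✓, -51✗, -50✓
= [93, -50]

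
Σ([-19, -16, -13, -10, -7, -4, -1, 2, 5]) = (-19) + (-16) + (-13) + (-10) + (-7) + (-4) + (-1) + 2 + 5
= -63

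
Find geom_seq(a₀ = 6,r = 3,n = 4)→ [6, 18, 54, 162]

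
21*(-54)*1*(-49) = 55566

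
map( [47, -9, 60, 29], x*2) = 47*2=94, -9*2=-18, 60*2=120, 29*2=58
= [94, -18, 120, 58]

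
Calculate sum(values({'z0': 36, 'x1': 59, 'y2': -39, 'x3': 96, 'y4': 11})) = 163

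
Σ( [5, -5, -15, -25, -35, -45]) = 5 + (-5) + (-15) + (-25) + (-35) + (-45)
= -120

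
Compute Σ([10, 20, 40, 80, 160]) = 10 + 20 + 40 + 80 + 160
= 310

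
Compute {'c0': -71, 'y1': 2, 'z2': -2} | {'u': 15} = {'c0': -71, 'y1': 2, 'z2': -2, 'u': 15}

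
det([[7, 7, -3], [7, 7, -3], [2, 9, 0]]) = 0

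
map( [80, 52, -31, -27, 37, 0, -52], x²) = [6400, 2704, 961, 729, 1369, 0, 2704]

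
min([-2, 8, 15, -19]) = -19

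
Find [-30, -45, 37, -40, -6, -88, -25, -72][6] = -25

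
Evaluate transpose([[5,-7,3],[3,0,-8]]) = [[5, 3], [-7, 0], [3, -8]]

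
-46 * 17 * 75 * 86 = -5043900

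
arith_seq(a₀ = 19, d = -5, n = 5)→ [19, 14, 9, 4, -1]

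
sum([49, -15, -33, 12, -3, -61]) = -51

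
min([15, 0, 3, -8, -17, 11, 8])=-17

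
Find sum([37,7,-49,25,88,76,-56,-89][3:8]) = 44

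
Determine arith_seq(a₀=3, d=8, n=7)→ [3, 11, 19, 27, 35, 43, 51]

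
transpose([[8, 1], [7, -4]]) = [[8, 7], [1, -4]]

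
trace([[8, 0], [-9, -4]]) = diagonal: 8 + (-4)
= 4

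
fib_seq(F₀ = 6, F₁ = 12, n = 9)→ [6, 12, 18, 30, 48, 78, 126, 204, 330]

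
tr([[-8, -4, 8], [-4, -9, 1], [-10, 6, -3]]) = -20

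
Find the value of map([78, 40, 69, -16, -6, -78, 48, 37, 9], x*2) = 78*2=156, 40*2=80, 69*2=138, -16*2=-32, -6*2=-12, -78*2=-156, 48*2=96, 37*2=74, 9*2=18
= [156, 80, 138, -32, -12, -156, 96, 74, 18]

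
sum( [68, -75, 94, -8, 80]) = 159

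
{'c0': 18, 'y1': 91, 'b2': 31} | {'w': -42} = {'c0': 18, 'y1': 91, 'b2': 31, 'w': -42}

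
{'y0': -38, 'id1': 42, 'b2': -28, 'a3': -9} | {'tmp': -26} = {'y0': -38, 'id1': 42, 'b2': -28, 'a3': -9, 'tmp': -26}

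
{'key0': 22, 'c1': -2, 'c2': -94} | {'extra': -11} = {'key0': 22, 'c1': -2, 'c2': -94, 'extra': -11}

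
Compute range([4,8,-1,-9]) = 17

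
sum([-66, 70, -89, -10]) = (-66) + 70 + (-89) + (-10)
= -95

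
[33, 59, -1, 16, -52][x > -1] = keep x where x > -1: 33✓, 59✓, -1✗, 16✓, -52✗
= [33, 59, 16]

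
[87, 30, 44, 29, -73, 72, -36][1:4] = [30, 44, 29]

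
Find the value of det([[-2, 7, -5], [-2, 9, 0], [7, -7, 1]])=241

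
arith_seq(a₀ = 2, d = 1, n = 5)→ a_0 = 2 + 0*1 = 2
a_1 = 2 + 1*1 = 3
a_2 = 2 + 2*1 = 4
...
= [2, 3, 4, 5, 6]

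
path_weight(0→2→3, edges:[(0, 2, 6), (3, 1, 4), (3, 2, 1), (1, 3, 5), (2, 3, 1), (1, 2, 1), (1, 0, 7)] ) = w(0→2)=6 + w(2→3)=1
= 7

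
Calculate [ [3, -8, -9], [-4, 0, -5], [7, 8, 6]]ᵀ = [[3, -4, 7], [-8, 0, 8], [-9, -5, 6]]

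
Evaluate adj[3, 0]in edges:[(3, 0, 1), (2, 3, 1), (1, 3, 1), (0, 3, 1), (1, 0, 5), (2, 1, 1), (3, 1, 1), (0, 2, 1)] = 1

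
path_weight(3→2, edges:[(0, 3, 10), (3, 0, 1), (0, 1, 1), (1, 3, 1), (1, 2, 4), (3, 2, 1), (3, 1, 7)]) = 1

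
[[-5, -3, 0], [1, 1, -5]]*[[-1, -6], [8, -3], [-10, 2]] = C[0][0] = (-5)*(-1) + (-3)*(8) + (0)*(-10) = -19
C[0][1] = (-5)*(-6) + (-3)*(-3) + (0)*(2) = 39
C[1][0] = (1)*(-1) + (1)*(8) + (-5)*(-10) = 57
C[1][1] = (1)*(-6) + (1)*(-3) + (-5)*(2) = -19
= [[-19, 39], [57, -19]]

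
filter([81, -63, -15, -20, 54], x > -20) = keep x where x > -20: 81✓, -63✗, -15✓, -20✗, 54✓
= [81, -15, 54]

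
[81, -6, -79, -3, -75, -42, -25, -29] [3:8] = [-3, -75, -42, -25, -29]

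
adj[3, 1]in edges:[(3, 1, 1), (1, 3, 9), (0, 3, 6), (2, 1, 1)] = 1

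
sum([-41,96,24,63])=142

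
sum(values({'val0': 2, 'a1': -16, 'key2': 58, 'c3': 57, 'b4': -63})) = 38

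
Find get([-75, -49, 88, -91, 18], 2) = 88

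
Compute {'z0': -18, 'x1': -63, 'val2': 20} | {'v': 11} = {'z0': -18, 'x1': -63, 'val2': 20, 'v': 11}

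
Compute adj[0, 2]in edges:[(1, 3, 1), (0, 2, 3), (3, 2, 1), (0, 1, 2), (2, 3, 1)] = 3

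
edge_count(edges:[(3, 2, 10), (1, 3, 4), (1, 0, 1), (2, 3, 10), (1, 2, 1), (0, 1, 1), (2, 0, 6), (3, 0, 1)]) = 8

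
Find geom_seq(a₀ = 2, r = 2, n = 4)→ a_0 = 2*2^0 = 2
a_1 = 2*2^1 = 4
a_2 = 2*2^2 = 8
...
= [2, 4, 8, 16]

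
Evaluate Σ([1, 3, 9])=13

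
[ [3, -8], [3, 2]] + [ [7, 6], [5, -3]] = [[10, -2], [8, -1]]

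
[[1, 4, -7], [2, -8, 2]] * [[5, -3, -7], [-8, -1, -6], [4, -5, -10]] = [[-55, 28, 39], [82, -8, 14]]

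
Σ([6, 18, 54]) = 6 + 18 + 54
= 78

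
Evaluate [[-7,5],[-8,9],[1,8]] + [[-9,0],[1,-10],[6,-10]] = [[-16, 5], [-7, -1], [7, -2]]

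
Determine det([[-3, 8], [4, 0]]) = (-3)*(0) - (8)*(4)
= -32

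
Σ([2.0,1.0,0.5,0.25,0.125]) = 3.875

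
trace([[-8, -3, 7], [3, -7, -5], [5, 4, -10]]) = diagonal: (-8) + (-7) + (-10)
= -25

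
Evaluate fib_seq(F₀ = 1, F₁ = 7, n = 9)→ F_2 = F_1 + F_0 = 8
F_3 = F_2 + F_1 = 15
F_4 = F_3 + F_2 = 23
...
= [1, 7, 8, 15, 23, 38, 61, 99, 160]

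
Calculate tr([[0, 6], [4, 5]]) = 5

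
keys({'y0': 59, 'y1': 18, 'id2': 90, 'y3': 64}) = ['y0', 'y1', 'id2', 'y3']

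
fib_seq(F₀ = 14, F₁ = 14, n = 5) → [14, 14, 28, 42, 70]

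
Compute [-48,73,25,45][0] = -48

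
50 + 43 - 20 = 73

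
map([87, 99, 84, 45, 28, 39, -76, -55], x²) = [7569, 9801, 7056, 2025, 784, 1521, 5776, 3025]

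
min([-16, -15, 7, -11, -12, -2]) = -16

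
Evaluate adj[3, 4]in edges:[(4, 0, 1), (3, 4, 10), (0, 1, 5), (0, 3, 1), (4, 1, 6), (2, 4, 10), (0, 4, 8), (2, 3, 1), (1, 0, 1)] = 10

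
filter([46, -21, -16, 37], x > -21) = [46, -16, 37]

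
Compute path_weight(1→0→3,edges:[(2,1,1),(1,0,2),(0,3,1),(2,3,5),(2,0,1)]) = w(1→0)=2 + w(0→3)=1
= 3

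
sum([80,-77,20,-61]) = 80 + (-77) + 20 + (-61)
= -38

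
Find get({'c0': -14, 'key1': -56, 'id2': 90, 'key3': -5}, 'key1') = -56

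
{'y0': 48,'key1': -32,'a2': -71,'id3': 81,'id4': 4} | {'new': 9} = {'y0': 48, 'key1': -32, 'a2': -71, 'id3': 81, 'id4': 4, 'new': 9}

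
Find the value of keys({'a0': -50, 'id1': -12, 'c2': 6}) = ['a0', 'id1', 'c2']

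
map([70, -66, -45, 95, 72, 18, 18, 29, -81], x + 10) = [80, -56, -35, 105, 82, 28, 28, 39, -71]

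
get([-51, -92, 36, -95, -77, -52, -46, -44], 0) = -51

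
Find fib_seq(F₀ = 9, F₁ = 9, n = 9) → [9, 9, 18, 27, 45, 72, 117, 189, 306]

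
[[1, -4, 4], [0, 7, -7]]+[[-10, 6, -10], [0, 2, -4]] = [[-9, 2, -6], [0, 9, -11]]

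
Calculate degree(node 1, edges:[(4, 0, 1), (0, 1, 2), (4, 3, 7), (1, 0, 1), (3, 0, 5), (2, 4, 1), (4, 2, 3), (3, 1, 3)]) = incident: (0,1), (1,0), (3,1)
= 3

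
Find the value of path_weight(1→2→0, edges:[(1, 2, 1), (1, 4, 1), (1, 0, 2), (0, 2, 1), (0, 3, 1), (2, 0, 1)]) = 2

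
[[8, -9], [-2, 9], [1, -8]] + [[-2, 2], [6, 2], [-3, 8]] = [[6, -7], [4, 11], [-2, 0]]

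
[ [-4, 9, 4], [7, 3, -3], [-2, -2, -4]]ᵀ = [[-4, 7, -2], [9, 3, -2], [4, -3, -4]]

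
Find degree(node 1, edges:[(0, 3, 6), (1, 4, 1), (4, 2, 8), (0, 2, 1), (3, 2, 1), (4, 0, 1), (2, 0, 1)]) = 1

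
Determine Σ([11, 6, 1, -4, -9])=5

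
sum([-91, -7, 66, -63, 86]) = (-91) + (-7) + 66 + (-63) + 86
= -9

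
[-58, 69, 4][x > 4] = [69]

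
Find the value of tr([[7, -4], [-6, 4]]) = diagonal: 7 + 4
= 11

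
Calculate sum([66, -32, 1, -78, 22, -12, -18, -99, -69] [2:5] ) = -55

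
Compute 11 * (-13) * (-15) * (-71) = -152295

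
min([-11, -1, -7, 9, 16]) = -11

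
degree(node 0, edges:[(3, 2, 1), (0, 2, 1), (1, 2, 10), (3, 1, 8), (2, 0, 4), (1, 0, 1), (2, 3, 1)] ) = 3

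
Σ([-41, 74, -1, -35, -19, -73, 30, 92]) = 27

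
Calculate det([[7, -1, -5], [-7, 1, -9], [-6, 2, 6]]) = (1)*(7)*det([[1, -9], [2, 6]]) + (-1)*(-1)*det([[-7, -9], [-6, 6]]) + (1)*(-5)*det([[-7, 1], [-6, 2]])
= 168 + -96 + 40
= 112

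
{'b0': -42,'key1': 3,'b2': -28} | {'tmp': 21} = {'b0': -42, 'key1': 3, 'b2': -28, 'tmp': 21}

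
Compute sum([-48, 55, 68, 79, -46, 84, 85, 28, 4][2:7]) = slice → [68, 79, -46, 84, 85]
68 + 79 + (-46) + 84 + 85
= 270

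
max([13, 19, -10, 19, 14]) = 19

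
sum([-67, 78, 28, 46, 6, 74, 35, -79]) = (-67) + 78 + 28 + 46 + 6 + 74 + 35 + (-79)
= 121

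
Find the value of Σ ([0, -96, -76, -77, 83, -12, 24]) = -154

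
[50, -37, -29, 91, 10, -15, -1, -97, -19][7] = -97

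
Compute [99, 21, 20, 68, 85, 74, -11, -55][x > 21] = keep x where x > 21: 99✓, 21✗, 20✗, 68✓, 85✓, 74✓, -11✗, -55✗
= [99, 68, 85, 74]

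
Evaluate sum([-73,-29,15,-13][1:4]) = slice → [-29, 15, -13]
(-29) + 15 + (-13)
= -27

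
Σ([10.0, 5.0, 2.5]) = 17.5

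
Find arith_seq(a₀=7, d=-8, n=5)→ [7, -1, -9, -17, -25]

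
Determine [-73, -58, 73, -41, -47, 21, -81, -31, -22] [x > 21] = keep x where x > 21: -73✗, -58✗, 73✓, -41✗, -47✗, 21✗, -81✗, -31✗, -22✗
= [73]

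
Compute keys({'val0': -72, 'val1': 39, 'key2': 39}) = ['val0', 'val1', 'key2']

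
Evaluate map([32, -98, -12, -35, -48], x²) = (32)²=1024, (-98)²=9604, (-12)²=144, (-35)²=1225, (-48)²=2304
= [1024, 9604, 144, 1225, 2304]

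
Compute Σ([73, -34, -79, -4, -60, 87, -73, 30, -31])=73 + (-34) + (-79) + (-4) + (-60) + 87 + (-73) + 30 + (-31)
= -91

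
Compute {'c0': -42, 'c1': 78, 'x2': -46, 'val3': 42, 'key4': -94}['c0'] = -42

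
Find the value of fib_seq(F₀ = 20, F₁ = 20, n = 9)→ [20, 20, 40, 60, 100, 160, 260, 420, 680]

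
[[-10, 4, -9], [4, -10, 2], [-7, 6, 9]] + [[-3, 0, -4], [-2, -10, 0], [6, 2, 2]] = [[-13, 4, -13], [2, -20, 2], [-1, 8, 11]]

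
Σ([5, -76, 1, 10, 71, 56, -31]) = 36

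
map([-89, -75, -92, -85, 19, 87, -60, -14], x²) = (-89)²=7921, (-75)²=5625, (-92)²=8464, (-85)²=7225, (19)²=361, (87)²=7569, (-60)²=3600, (-14)²=196
= [7921, 5625, 8464, 7225, 361, 7569, 3600, 196]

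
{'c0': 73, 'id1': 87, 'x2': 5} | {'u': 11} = {'c0': 73, 'id1': 87, 'x2': 5, 'u': 11}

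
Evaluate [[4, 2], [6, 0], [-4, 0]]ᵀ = [[4, 6, -4], [2, 0, 0]]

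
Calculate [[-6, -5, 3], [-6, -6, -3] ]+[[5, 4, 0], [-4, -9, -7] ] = [[-1, -1, 3], [-10, -15, -10]]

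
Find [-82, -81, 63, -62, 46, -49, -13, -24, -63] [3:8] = [-62, 46, -49, -13, -24]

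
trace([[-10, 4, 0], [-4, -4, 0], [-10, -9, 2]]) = diagonal: (-10) + (-4) + 2
= -12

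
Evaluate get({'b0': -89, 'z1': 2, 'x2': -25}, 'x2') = -25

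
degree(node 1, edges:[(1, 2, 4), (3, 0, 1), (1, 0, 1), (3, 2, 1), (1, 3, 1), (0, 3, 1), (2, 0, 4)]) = 3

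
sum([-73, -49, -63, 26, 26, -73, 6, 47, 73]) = (-73) + (-49) + (-63) + 26 + 26 + (-73) + 6 + 47 + 73
= -80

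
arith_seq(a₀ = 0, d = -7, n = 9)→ [0, -7, -14, -21, -28, -35, -42, -49, -56]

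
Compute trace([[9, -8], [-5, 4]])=13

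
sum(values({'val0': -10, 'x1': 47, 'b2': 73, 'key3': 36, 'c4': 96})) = (-10) + 47 + 73 + 36 + 96
= 242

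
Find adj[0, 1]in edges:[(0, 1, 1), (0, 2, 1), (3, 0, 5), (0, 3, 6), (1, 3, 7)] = 1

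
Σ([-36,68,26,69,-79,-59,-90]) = (-36) + 68 + 26 + 69 + (-79) + (-59) + (-90)
= -101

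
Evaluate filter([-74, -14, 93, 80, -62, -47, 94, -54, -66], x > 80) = [93, 94]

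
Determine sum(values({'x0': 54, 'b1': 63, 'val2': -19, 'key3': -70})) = 28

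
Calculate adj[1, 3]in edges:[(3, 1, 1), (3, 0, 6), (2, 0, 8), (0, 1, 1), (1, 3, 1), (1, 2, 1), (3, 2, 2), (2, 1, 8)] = 1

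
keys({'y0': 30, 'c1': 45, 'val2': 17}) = ['y0', 'c1', 'val2']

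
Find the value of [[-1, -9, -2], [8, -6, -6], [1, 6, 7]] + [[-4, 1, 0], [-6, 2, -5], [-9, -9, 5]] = [[-5, -8, -2], [2, -4, -11], [-8, -3, 12]]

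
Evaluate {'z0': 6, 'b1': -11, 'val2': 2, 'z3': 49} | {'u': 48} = {'z0': 6, 'b1': -11, 'val2': 2, 'z3': 49, 'u': 48}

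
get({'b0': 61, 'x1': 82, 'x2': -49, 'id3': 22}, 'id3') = 22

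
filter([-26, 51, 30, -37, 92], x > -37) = [-26, 51, 30, 92]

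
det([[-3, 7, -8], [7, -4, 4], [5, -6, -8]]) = 540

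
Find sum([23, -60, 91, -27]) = 23 + (-60) + 91 + (-27)
= 27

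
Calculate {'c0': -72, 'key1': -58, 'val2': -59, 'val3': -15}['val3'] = -15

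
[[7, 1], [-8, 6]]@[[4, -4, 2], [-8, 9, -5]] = [[20, -19, 9], [-80, 86, -46]]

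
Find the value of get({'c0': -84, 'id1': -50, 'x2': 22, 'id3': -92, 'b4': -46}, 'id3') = -92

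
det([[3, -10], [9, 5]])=(3)*(5) - (-10)*(9)
= 105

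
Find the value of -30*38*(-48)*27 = 1477440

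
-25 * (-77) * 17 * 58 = 1898050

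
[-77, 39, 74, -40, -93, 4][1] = 39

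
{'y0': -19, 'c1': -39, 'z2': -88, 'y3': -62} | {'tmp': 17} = {'y0': -19, 'c1': -39, 'z2': -88, 'y3': -62, 'tmp': 17}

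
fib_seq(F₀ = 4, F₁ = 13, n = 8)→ [4, 13, 17, 30, 47, 77, 124, 201]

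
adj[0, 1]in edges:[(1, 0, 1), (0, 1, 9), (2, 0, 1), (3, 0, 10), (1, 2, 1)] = 9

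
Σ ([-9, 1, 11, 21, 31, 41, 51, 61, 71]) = 279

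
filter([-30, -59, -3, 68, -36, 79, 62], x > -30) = keep x where x > -30: -30✗, -59✗, -3✓, 68✓, -36✗, 79✓, 62✓
= [-3, 68, 79, 62]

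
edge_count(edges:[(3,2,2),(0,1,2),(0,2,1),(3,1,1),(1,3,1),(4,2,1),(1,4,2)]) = 7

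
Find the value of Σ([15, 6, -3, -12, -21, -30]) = 15 + 6 + (-3) + (-12) + (-21) + (-30)
= -45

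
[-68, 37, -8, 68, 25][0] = -68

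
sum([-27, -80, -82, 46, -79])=-222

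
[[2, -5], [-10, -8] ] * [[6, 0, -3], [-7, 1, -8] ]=[[47, -5, 34], [-4, -8, 94]]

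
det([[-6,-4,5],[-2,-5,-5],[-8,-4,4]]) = -112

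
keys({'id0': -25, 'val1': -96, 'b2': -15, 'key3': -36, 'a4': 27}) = ['id0', 'val1', 'b2', 'key3', 'a4']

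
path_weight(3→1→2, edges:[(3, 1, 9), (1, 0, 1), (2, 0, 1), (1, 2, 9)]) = 18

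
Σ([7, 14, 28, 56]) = 7 + 14 + 28 + 56
= 105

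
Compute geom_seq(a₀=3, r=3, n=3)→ [3, 9, 27]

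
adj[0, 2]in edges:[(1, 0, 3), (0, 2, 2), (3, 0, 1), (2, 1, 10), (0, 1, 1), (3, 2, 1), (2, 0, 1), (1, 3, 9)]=2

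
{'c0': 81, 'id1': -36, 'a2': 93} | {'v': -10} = {'c0': 81, 'id1': -36, 'a2': 93, 'v': -10}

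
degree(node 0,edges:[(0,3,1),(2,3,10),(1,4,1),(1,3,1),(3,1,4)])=1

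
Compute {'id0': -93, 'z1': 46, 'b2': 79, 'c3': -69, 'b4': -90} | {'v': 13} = {'id0': -93, 'z1': 46, 'b2': 79, 'c3': -69, 'b4': -90, 'v': 13}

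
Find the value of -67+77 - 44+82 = 48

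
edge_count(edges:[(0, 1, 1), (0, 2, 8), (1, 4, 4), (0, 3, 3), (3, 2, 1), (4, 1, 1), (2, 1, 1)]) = 7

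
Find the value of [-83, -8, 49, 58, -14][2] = 49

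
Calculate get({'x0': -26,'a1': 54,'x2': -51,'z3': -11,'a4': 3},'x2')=-51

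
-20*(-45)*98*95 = 8379000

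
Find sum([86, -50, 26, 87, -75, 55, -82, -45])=2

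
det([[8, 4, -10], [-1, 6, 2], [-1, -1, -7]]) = (1)*(8)*det([[6, 2], [-1, -7]]) + (-1)*(4)*det([[-1, 2], [-1, -7]]) + (1)*(-10)*det([[-1, 6], [-1, -1]])
= -320 + -36 + -70
= -426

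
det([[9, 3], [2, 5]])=39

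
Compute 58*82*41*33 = 6434868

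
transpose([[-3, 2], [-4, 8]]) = [[-3, -4], [2, 8]]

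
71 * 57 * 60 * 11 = 2671020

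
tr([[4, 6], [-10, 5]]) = diagonal: 4 + 5
= 9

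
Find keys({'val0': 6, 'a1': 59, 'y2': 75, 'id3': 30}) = ['val0', 'a1', 'y2', 'id3']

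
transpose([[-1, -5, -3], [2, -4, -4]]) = [[-1, 2], [-5, -4], [-3, -4]]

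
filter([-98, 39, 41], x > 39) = [41]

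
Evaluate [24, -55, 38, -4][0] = 24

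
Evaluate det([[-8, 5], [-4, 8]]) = -44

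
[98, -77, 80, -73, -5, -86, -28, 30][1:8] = [-77, 80, -73, -5, -86, -28, 30]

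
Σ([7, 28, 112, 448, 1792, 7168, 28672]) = 7 + 28 + 112 + 448 + 1792 + 7168 + 28672
= 38227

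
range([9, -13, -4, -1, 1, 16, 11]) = 29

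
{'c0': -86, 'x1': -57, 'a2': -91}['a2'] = -91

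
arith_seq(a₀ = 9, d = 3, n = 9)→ [9, 12, 15, 18, 21, 24, 27, 30, 33]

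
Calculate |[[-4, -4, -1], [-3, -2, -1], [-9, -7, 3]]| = -23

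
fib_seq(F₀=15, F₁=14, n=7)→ F_2 = F_1 + F_0 = 29
F_3 = F_2 + F_1 = 43
F_4 = F_3 + F_2 = 72
...
= [15, 14, 29, 43, 72, 115, 187]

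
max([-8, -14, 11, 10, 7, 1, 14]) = 14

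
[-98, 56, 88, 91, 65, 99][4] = 65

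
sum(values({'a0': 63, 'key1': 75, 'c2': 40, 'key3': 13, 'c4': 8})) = 199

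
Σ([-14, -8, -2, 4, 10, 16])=6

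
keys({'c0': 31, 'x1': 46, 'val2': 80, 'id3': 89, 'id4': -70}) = ['c0', 'x1', 'val2', 'id3', 'id4']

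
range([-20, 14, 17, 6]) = 37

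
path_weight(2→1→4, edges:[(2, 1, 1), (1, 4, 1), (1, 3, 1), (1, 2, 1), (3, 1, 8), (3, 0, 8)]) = 2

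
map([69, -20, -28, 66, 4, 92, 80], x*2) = 69*2=138, -20*2=-40, -28*2=-56, 66*2=132, 4*2=8, 92*2=184, 80*2=160
= [138, -40, -56, 132, 8, 184, 160]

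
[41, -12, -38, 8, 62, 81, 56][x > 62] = [81]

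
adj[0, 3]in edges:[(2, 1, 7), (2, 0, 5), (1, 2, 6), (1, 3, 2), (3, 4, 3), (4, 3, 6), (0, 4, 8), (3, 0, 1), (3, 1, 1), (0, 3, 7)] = 7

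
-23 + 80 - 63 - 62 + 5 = -63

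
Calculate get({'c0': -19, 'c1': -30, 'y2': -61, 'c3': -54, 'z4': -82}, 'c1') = -30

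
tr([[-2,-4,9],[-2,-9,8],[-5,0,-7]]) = -18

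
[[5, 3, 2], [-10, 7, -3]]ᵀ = [[5, -10], [3, 7], [2, -3]]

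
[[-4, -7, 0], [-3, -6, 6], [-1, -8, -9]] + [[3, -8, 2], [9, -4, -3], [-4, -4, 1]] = [[-1, -15, 2], [6, -10, 3], [-5, -12, -8]]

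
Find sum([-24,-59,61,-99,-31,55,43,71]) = (-24) + (-59) + 61 + (-99) + (-31) + 55 + 43 + 71
= 17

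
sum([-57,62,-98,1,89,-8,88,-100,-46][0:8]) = slice → [-57, 62, -98, 1, 89, -8, 88, -100]
(-57) + 62 + (-98) + 1 + 89 + (-8) + 88 + (-100)
= -23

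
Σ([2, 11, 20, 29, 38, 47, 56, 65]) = 2 + 11 + 20 + 29 + 38 + 47 + 56 + 65
= 268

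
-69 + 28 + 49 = 8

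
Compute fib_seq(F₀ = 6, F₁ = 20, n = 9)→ F_2 = F_1 + F_0 = 26
F_3 = F_2 + F_1 = 46
F_4 = F_3 + F_2 = 72
...
= [6, 20, 26, 46, 72, 118, 190, 308, 498]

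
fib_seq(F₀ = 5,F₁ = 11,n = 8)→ [5, 11, 16, 27, 43, 70, 113, 183]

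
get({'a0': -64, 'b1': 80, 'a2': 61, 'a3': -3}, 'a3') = -3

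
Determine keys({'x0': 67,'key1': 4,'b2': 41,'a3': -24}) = ['x0', 'key1', 'b2', 'a3']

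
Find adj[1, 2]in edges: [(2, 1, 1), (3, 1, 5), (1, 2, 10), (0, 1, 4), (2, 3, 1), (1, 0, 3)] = 10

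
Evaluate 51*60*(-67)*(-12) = 2460240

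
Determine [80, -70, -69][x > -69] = keep x where x > -69: 80✓, -70✗, -69✗
= [80]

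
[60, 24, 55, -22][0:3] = [60, 24, 55]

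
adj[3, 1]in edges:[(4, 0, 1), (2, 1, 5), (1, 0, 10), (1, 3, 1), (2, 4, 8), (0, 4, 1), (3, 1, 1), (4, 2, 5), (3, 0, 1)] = 1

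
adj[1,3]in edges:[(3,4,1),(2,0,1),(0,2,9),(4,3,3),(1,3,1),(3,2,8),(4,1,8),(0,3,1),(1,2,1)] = 1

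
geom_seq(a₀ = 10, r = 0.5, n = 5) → [10.0, 5.0, 2.5, 1.25, 0.625]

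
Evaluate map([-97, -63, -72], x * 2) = [-194, -126, -144]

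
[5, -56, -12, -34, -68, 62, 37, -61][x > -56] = keep x where x > -56: 5✓, -56✗, -12✓, -34✓, -68✗, 62✓, 37✓, -61✗
= [5, -12, -34, 62, 37]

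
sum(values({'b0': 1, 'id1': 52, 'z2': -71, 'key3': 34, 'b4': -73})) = -57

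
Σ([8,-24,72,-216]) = -160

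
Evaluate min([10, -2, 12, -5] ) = -5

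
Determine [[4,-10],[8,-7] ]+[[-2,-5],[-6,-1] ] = [[2, -15], [2, -8]]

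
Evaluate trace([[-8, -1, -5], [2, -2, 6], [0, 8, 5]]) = -5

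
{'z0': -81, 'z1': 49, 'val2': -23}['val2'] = -23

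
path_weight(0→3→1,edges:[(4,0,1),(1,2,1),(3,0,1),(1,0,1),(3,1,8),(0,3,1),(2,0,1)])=9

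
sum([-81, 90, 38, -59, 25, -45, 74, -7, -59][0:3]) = 47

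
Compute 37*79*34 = 99382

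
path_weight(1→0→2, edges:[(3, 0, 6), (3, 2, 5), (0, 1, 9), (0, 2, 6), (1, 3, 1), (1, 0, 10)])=w(1→0)=10 + w(0→2)=6
= 16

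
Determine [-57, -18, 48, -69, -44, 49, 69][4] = -44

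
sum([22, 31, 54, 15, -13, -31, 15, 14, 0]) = 107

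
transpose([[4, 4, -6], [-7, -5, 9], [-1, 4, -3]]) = [[4, -7, -1], [4, -5, 4], [-6, 9, -3]]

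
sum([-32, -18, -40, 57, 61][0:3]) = -90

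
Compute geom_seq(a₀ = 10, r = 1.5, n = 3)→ a_0 = 10*1.5^0 = 10.0
a_1 = 10*1.5^1 = 15.0
a_2 = 10*1.5^2 = 22.5
= [10.0, 15.0, 22.5]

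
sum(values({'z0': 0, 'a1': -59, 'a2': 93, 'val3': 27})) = 0 + (-59) + 93 + 27
= 61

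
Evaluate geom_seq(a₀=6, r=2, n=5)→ a_0 = 6*2^0 = 6
a_1 = 6*2^1 = 12
a_2 = 6*2^2 = 24
...
= [6, 12, 24, 48, 96]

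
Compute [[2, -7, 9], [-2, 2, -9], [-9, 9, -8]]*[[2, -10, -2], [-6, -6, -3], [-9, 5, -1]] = C[0][0] = (2)*(2) + (-7)*(-6) + (9)*(-9) = -35
C[0][1] = (2)*(-10) + (-7)*(-6) + (9)*(5) = 67
C[0][2] = (2)*(-2) + (-7)*(-3) + (9)*(-1) = 8
C[1][0] = (-2)*(2) + (2)*(-6) + (-9)*(-9) = 65
C[1][1] = (-2)*(-10) + (2)*(-6) + (-9)*(5) = -37
C[1][2] = (-2)*(-2) + (2)*(-3) + (-9)*(-1) = 7
... (3 more cells)
= [[-35, 67, 8], [65, -37, 7], [0, -4, -1]]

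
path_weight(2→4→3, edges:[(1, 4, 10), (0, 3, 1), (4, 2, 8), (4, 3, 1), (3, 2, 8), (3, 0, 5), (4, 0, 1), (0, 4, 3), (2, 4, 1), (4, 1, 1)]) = w(2→4)=1 + w(4→3)=1
= 2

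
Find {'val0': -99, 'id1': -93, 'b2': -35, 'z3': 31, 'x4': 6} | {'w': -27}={'val0': -99, 'id1': -93, 'b2': -35, 'z3': 31, 'x4': 6, 'w': -27}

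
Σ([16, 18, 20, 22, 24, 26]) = 16 + 18 + 20 + 22 + 24 + 26
= 126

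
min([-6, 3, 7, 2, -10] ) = -10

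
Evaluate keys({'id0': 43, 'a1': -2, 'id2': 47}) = ['id0', 'a1', 'id2']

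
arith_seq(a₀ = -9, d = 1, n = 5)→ [-9, -8, -7, -6, -5]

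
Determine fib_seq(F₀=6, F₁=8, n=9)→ F_2 = F_1 + F_0 = 14
F_3 = F_2 + F_1 = 22
F_4 = F_3 + F_2 = 36
...
= [6, 8, 14, 22, 36, 58, 94, 152, 246]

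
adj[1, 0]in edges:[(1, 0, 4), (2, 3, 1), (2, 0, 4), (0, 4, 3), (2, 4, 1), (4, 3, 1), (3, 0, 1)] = 4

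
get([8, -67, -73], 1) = -67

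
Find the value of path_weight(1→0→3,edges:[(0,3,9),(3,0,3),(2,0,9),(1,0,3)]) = w(1→0)=3 + w(0→3)=9
= 12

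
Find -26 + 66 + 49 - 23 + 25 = 91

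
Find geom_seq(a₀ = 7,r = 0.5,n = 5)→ [7.0, 3.5, 1.75, 0.875, 0.4375]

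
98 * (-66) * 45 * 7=-2037420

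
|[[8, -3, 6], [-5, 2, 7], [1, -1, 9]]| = (1)*(8)*det([[2, 7], [-1, 9]]) + (-1)*(-3)*det([[-5, 7], [1, 9]]) + (1)*(6)*det([[-5, 2], [1, -1]])
= 200 + -156 + 18
= 62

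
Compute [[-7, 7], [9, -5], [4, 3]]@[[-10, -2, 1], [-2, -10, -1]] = C[0][0] = (-7)*(-10) + (7)*(-2) = 56
C[0][1] = (-7)*(-2) + (7)*(-10) = -56
C[0][2] = (-7)*(1) + (7)*(-1) = -14
C[1][0] = (9)*(-10) + (-5)*(-2) = -80
C[1][1] = (9)*(-2) + (-5)*(-10) = 32
C[1][2] = (9)*(1) + (-5)*(-1) = 14
... (3 more cells)
= [[56, -56, -14], [-80, 32, 14], [-46, -38, 1]]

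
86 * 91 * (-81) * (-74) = 46909044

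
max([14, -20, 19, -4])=19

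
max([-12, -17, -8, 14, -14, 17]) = 17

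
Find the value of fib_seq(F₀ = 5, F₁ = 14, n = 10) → [5, 14, 19, 33, 52, 85, 137, 222, 359, 581]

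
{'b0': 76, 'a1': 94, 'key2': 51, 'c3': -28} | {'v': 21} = {'b0': 76, 'a1': 94, 'key2': 51, 'c3': -28, 'v': 21}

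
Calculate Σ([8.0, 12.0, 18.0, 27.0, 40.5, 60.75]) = 166.25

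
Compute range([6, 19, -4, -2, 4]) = 23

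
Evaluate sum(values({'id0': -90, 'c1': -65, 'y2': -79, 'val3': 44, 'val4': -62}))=(-90) + (-65) + (-79) + 44 + (-62)
= -252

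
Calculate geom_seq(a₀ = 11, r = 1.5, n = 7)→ [11.0, 16.5, 24.75, 37.125, 55.6875, 83.53125, 125.296875]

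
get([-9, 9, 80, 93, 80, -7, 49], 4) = 80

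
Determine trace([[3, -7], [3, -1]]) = 2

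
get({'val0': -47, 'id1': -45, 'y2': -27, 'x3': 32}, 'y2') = -27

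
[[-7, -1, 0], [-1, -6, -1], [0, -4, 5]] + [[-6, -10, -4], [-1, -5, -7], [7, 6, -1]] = [[-13, -11, -4], [-2, -11, -8], [7, 2, 4]]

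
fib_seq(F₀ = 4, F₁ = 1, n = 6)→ F_2 = F_1 + F_0 = 5
F_3 = F_2 + F_1 = 6
F_4 = F_3 + F_2 = 11
...
= [4, 1, 5, 6, 11, 17]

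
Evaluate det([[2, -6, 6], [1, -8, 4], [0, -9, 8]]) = -62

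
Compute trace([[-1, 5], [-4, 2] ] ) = diagonal: (-1) + 2
= 1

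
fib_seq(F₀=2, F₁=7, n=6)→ [2, 7, 9, 16, 25, 41]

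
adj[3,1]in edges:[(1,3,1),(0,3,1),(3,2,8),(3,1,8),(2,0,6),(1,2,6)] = 8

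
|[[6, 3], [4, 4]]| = (6)*(4) - (3)*(4)
= 12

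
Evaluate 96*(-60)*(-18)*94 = 9745920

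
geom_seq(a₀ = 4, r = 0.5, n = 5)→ a_0 = 4*0.5^0 = 4.0
a_1 = 4*0.5^1 = 2.0
a_2 = 4*0.5^2 = 1.0
...
= [4.0, 2.0, 1.0, 0.5, 0.25]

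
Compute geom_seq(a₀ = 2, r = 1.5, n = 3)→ [2.0, 3.0, 4.5]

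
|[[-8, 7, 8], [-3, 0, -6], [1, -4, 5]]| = 351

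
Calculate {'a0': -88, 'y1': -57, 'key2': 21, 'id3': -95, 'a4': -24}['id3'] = -95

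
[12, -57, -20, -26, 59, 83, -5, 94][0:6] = [12, -57, -20, -26, 59, 83]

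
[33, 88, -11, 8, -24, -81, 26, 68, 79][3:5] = [8, -24]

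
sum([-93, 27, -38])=(-93) + 27 + (-38)
= -104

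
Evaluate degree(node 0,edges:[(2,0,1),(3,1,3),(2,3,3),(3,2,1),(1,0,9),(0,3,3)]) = incident: (2,0), (1,0), (0,3)
= 3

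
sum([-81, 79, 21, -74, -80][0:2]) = slice → [-81, 79]
(-81) + 79
= -2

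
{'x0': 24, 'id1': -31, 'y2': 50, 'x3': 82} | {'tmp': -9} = {'x0': 24, 'id1': -31, 'y2': 50, 'x3': 82, 'tmp': -9}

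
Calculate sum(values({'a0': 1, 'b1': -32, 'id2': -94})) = 1 + (-32) + (-94)
= -125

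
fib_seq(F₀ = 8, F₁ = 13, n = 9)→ [8, 13, 21, 34, 55, 89, 144, 233, 377]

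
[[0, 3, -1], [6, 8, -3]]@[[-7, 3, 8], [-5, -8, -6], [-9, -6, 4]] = C[0][0] = (0)*(-7) + (3)*(-5) + (-1)*(-9) = -6
C[0][1] = (0)*(3) + (3)*(-8) + (-1)*(-6) = -18
C[0][2] = (0)*(8) + (3)*(-6) + (-1)*(4) = -22
C[1][0] = (6)*(-7) + (8)*(-5) + (-3)*(-9) = -55
C[1][1] = (6)*(3) + (8)*(-8) + (-3)*(-6) = -28
C[1][2] = (6)*(8) + (8)*(-6) + (-3)*(4) = -12
= [[-6, -18, -22], [-55, -28, -12]]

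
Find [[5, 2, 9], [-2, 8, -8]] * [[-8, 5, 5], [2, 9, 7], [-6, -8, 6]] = C[0][0] = (5)*(-8) + (2)*(2) + (9)*(-6) = -90
C[0][1] = (5)*(5) + (2)*(9) + (9)*(-8) = -29
C[0][2] = (5)*(5) + (2)*(7) + (9)*(6) = 93
C[1][0] = (-2)*(-8) + (8)*(2) + (-8)*(-6) = 80
C[1][1] = (-2)*(5) + (8)*(9) + (-8)*(-8) = 126
C[1][2] = (-2)*(5) + (8)*(7) + (-8)*(6) = -2
= [[-90, -29, 93], [80, 126, -2]]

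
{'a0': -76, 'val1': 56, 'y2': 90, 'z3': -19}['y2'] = 90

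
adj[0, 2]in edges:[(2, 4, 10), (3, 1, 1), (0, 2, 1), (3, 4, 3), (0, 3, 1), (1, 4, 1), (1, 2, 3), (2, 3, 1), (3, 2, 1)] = 1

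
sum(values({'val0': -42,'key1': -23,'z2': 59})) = (-42) + (-23) + 59
= -6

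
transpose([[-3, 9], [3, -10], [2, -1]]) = [[-3, 3, 2], [9, -10, -1]]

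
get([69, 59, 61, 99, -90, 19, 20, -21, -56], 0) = 69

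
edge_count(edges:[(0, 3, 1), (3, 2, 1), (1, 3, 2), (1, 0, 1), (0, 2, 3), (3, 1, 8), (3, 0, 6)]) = 7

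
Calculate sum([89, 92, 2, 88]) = 271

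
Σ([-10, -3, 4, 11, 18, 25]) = 45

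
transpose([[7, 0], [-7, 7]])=[[7, -7], [0, 7]]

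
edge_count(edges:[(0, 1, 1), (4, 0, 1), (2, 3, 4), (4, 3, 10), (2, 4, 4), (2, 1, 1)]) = 6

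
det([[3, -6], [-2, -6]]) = -30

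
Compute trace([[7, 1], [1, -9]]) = -2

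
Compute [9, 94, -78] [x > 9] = [94]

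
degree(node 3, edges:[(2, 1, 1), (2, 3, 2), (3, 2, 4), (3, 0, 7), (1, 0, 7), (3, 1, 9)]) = 4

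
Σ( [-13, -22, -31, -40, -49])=(-13) + (-22) + (-31) + (-40) + (-49)
= -155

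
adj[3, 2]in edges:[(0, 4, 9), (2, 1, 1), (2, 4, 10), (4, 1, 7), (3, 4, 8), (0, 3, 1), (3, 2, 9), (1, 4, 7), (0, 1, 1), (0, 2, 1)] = 9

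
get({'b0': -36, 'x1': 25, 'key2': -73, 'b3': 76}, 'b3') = 76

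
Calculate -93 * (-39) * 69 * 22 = 5505786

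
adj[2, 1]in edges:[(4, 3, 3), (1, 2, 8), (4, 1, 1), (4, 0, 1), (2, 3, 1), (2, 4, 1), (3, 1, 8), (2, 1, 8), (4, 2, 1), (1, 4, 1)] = 8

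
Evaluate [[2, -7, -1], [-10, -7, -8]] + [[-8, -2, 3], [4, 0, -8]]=[[-6, -9, 2], [-6, -7, -16]]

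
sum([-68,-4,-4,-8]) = -84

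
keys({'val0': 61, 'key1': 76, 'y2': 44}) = ['val0', 'key1', 'y2']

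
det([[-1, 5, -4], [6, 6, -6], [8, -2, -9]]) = 336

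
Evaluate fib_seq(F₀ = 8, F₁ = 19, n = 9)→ F_2 = F_1 + F_0 = 27
F_3 = F_2 + F_1 = 46
F_4 = F_3 + F_2 = 73
...
= [8, 19, 27, 46, 73, 119, 192, 311, 503]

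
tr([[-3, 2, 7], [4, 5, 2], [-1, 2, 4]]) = 6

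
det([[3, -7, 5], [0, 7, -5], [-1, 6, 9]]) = (1)*(3)*det([[7, -5], [6, 9]]) + (-1)*(-7)*det([[0, -5], [-1, 9]]) + (1)*(5)*det([[0, 7], [-1, 6]])
= 279 + -35 + 35
= 279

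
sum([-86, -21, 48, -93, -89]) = -241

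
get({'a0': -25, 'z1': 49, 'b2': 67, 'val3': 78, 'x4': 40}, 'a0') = -25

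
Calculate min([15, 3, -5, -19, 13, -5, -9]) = -19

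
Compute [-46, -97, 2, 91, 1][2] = 2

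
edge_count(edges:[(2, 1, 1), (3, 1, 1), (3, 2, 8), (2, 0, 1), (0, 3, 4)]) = 5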